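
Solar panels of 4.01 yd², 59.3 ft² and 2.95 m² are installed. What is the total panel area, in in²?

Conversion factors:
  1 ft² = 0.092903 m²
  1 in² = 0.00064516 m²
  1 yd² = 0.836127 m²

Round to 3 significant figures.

4.01 yd² × 0.836127 → 3.35287 m²
59.3 ft² × 0.092903 → 5.50915 m²
2.95 m² (already m²)
Combined: 3.35287 + 5.50915 + 2.95 = 11.812 m²
In in²: 11.812 / 0.00064516 = 18308.6 in²

1.83×10⁴ in²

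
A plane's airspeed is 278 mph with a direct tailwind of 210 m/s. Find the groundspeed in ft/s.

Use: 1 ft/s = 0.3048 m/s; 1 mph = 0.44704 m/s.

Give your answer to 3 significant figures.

278 mph × 0.44704 → 124.277 m/s
210 m/s (already m/s)
Sum: 124.277 + 210 = 334.277 m/s
In ft/s: 334.277 / 0.3048 = 1096.71 ft/s

1100 ft/s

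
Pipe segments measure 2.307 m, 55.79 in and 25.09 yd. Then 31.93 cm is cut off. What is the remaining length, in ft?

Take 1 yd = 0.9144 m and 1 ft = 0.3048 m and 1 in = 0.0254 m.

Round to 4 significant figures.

86.44 ft

2.307 m (already m)
55.79 in × 0.0254 = 1.41707 m
25.09 yd × 0.9144 = 22.9423 m
31.93 cm × 0.01 = 0.3193 m
Net: 2.307 + 1.41707 + 22.9423 − 0.3193 = 26.3471 m
In ft: 26.3471 / 0.3048 = 86.4406 ft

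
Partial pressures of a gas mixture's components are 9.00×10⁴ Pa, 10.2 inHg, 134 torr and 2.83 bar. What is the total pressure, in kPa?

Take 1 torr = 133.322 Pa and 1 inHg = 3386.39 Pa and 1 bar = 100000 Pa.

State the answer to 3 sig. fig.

9.00×10⁴ Pa (already Pa)
10.2 inHg × 3386.39 = 34541.2 Pa
134 torr × 133.322 = 17865.1 Pa
2.83 bar × 100000 = 283000 Pa
Sum: 90000 + 34541.2 + 17865.1 + 283000 = 425406 Pa
In kPa: 425406 / 1000 = 425.406 kPa

425 kPa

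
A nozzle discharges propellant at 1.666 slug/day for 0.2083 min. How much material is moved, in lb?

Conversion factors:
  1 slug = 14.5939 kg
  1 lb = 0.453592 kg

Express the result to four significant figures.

1.666 slug/day → 2.81406×10⁻⁴ kg/s
0.2083 min → 12.498 s
m = ṁ × t = 2.81406×10⁻⁴ × 12.498 = 0.00351701 kg
In lb: 0.00351701 / 0.453592 = 0.00775369 lb

0.007754 lb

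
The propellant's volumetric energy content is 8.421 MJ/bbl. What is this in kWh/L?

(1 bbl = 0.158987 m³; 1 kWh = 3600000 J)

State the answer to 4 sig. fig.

0.01471 kWh/L

8.421 MJ/bbl × 1000000 J/MJ ÷ 0.158987 m³/bbl = 5.29666×10⁷ J/m³
5.29666×10⁷ J/m³ ÷ 3600000 J/kWh × 0.001 m³/L = 0.0147129 kWh/L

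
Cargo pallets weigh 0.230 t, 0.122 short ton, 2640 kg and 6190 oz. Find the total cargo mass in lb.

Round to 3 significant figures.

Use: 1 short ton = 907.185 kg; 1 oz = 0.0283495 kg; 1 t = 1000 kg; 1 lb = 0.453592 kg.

0.230 t × 1000 = 230 kg
0.122 short ton × 907.185 = 110.677 kg
2640 kg (already kg)
6190 oz × 0.0283495 = 175.483 kg
Sum: 230 + 110.677 + 2640 + 175.483 = 3156.16 kg
In lb: 3156.16 / 0.453592 = 6958.15 lb

6960 lb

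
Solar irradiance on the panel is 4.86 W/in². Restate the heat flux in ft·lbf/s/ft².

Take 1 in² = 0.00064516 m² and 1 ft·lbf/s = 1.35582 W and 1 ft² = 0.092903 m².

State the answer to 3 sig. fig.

4.86 W/in² ÷ 0.00064516 m²/in² = 7533.02 W/m²
7533.02 W/m² ÷ 1.35582 W/ft·lbf/s × 0.092903 m²/ft² = 516.175 ft·lbf/s/ft²

516 ft·lbf/s/ft²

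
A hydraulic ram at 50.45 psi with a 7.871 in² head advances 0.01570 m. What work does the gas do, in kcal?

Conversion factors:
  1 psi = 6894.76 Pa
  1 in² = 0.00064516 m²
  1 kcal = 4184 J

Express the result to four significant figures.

50.45 psi → 347841 Pa
7.871 in² → 0.00507805 m²
F = P × A = 347841 × 0.00507805 = 1766.35 N
W = F × d = 1766.35 × 0.0157 = 27.7317 J
In kcal: 27.7317 / 4184 = 0.00662804 kcal

0.006628 kcal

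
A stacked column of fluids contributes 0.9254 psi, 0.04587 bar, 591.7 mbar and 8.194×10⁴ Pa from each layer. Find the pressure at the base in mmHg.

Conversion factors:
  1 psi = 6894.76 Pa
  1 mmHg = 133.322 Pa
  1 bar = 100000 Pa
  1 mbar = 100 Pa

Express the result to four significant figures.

1141 mmHg

0.9254 psi × 6894.76 → 6380.41 Pa
0.04587 bar × 100000 → 4587 Pa
591.7 mbar × 100 → 59170 Pa
8.194×10⁴ Pa (already Pa)
Combined: 6380.41 + 4587 + 59170 + 81940 = 152077 Pa
In mmHg: 152077 / 133.322 = 1140.67 mmHg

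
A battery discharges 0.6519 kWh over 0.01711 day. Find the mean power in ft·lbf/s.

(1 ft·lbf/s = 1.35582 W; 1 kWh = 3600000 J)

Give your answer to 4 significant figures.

0.6519 kWh × 3600000 → 2.34684×10⁶ J
0.01711 day × 86400 → 1478.3 s
P = E / t = 2.34684×10⁶ J / 1478.3 s = 1587.53 W
1587.53 W ÷ (1.35582 W/ft·lbf/s) = 1170.9 ft·lbf/s

1171 ft·lbf/s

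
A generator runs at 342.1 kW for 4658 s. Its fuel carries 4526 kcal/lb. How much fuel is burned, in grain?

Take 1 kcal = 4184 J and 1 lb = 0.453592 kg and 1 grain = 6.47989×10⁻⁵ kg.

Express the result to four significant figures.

5.890×10⁵ grain

342.1 kW → 342100 W
E = P × t = 342100 × 4658 = 1.5935×10⁹ J
4526 kcal/lb → 4.17485×10⁷ J/kg
m = E / e_s = 1.5935×10⁹ / 4.17485×10⁷ = 38.169 kg
In grain: 38.169 / 6.47989×10⁻⁵ = 589038 grain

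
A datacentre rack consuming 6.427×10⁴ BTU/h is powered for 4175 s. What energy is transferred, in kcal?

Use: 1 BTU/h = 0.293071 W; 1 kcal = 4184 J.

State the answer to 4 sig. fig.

1.880×10⁴ kcal

6.427×10⁴ BTU/h × 0.293071 → 18835.7 W
E = P × t = 18835.7 W × 4175 s = 7.8639×10⁷ J
7.8639×10⁷ J ÷ (4184 J/kcal) = 18795.2 kcal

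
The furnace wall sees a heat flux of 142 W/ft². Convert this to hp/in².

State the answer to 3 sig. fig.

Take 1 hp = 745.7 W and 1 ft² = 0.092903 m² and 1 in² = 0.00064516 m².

0.00132 hp/in²

142 W/ft² ÷ 0.092903 m²/ft² = 1528.48 W/m²
1528.48 W/m² ÷ 745.7 W/hp × 0.00064516 m²/in² = 0.0013224 hp/in²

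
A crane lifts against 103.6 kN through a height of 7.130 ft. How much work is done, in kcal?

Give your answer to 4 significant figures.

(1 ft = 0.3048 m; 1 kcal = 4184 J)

103.6 kN × 1000 → 103600 N
7.130 ft × 0.3048 → 2.17322 m
W = F × d = 103600 N × 2.17322 m = 225146 J
225146 J ÷ (4184 J/kcal) = 53.8112 kcal

53.81 kcal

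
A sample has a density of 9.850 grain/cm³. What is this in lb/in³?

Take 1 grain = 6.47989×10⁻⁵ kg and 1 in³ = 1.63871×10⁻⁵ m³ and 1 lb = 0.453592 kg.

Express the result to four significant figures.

0.02306 lb/in³

9.850 grain/cm³ × 6.47989×10⁻⁵ kg/grain ÷ 10⁻⁶ m³/cm³ = 638.269 kg/m³
638.269 kg/m³ ÷ 0.453592 kg/lb × 1.63871×10⁻⁵ m³/in³ = 0.023059 lb/in³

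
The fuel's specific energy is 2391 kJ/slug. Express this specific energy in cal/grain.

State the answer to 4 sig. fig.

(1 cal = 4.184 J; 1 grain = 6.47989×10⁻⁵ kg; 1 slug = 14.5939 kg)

2.537 cal/grain

2391 kJ/slug × 1000 J/kJ ÷ 14.5939 kg/slug = 163836 J/kg
163836 J/kg ÷ 4.184 J/cal × 6.47989×10⁻⁵ kg/grain = 2.53738 cal/grain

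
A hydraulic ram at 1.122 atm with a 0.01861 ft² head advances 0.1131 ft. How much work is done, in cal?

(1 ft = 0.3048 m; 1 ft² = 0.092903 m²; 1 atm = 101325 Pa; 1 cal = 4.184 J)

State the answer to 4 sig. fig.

1.619 cal

1.122 atm → 113687 Pa
0.01861 ft² → 0.00172892 m²
F = P × A = 113687 × 0.00172892 = 196.556 N
0.1131 ft → 0.0344729 m
W = F × d = 196.556 × 0.0344729 = 6.77586 J
In cal: 6.77586 / 4.184 = 1.61947 cal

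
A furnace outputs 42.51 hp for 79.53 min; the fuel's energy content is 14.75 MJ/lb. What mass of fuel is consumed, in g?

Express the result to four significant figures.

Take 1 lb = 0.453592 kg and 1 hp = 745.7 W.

42.51 hp → 31699.7 W
79.53 min → 4771.8 s
E = P × t = 31699.7 × 4771.8 = 1.51265×10⁸ J
14.75 MJ/lb → 3.25182×10⁷ J/kg
m = E / e_s = 1.51265×10⁸ / 3.25182×10⁷ = 4.6517 kg
In g: 4.6517 / 0.001 = 4651.7 g

4652 g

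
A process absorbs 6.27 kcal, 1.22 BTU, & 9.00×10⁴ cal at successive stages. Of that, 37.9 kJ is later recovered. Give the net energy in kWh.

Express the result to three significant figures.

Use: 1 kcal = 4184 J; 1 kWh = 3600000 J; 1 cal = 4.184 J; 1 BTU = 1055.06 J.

0.102 kWh

6.27 kcal × 4184 = 26233.7 J
1.22 BTU × 1055.06 = 1287.17 J
9.00×10⁴ cal × 4.184 = 376560 J
37.9 kJ × 1000 = 37900 J
Result: 26233.7 + 1287.17 + 376560 − 37900 = 366181 J
In kWh: 366181 / 3600000 = 0.101717 kWh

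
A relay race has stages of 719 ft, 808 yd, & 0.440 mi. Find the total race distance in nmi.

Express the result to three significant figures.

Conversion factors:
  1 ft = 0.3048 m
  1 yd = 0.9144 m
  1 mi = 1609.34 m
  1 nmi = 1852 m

719 ft × 0.3048 = 219.151 m
808 yd × 0.9144 = 738.835 m
0.440 mi × 1609.34 = 708.11 m
Combined: 219.151 + 738.835 + 708.11 = 1666.1 m
In nmi: 1666.1 / 1852 = 0.899622 nmi

0.900 nmi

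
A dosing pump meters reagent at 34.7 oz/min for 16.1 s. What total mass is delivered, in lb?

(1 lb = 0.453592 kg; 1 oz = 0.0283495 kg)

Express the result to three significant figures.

0.582 lb

34.7 oz/min → 0.0163955 kg/s
m = ṁ × t = 0.0163955 × 16.1 = 0.263968 kg
In lb: 0.263968 / 0.453592 = 0.58195 lb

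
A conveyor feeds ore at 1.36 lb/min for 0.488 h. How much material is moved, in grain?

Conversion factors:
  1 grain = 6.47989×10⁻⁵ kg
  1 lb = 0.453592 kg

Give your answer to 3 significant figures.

1.36 lb/min → 0.0102814 kg/s
0.488 h → 1756.8 s
m = ṁ × t = 0.0102814 × 1756.8 = 18.0624 kg
In grain: 18.0624 / 6.47989×10⁻⁵ = 278745 grain

2.79×10⁵ grain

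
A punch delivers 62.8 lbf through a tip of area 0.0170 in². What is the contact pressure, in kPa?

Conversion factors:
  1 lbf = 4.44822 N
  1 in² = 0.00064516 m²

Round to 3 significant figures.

62.8 lbf × 4.44822 = 279.348 N
0.0170 in² × 0.00064516 = 1.09677×10⁻⁵ m²
P = F / A = 279.348 N / 1.09677×10⁻⁵ m² = 2.54701×10⁷ Pa
2.54701×10⁷ Pa ÷ (1000 Pa/kPa) = 25470.1 kPa

2.55×10⁴ kPa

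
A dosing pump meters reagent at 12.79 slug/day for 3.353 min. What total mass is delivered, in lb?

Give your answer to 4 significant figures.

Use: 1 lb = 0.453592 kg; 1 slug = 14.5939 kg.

12.79 slug/day → 0.00216037 kg/s
3.353 min → 201.18 s
m = ṁ × t = 0.00216037 × 201.18 = 0.434623 kg
In lb: 0.434623 / 0.453592 = 0.95818 lb

0.9582 lb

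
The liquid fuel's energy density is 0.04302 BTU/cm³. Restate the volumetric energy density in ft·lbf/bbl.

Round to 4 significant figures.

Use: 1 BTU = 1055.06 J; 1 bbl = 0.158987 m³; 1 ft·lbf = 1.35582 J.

0.04302 BTU/cm³ × 1055.06 J/BTU ÷ 10⁻⁶ m³/cm³ = 4.53887×10⁷ J/m³
4.53887×10⁷ J/m³ ÷ 1.35582 J/ft·lbf × 0.158987 m³/bbl = 5.3224×10⁶ ft·lbf/bbl

5.322×10⁶ ft·lbf/bbl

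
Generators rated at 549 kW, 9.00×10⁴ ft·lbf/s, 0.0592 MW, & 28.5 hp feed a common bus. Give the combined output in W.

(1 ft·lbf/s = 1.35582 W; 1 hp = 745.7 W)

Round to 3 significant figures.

7.51×10⁵ W

549 kW × 1000 = 549000 W
9.00×10⁴ ft·lbf/s × 1.35582 = 122024 W
0.0592 MW × 1000000 = 59200 W
28.5 hp × 745.7 = 21252.4 W
Total: 549000 + 122024 + 59200 + 21252.4 = 751476 W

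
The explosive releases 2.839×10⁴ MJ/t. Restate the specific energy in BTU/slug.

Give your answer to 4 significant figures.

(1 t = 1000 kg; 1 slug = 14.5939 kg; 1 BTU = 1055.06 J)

3.927×10⁵ BTU/slug

2.839×10⁴ MJ/t × 1000000 J/MJ ÷ 1000 kg/t = 2.839×10⁷ J/kg
2.839×10⁷ J/kg ÷ 1055.06 J/BTU × 14.5939 kg/slug = 392699 BTU/slug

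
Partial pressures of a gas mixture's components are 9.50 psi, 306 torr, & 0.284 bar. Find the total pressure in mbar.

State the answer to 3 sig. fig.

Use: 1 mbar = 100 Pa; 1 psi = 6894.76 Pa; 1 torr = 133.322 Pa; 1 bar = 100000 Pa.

9.50 psi × 6894.76 → 65500.2 Pa
306 torr × 133.322 → 40796.5 Pa
0.284 bar × 100000 → 28400 Pa
Sum: 65500.2 + 40796.5 + 28400 = 134697 Pa
In mbar: 134697 / 100 = 1346.97 mbar

1350 mbar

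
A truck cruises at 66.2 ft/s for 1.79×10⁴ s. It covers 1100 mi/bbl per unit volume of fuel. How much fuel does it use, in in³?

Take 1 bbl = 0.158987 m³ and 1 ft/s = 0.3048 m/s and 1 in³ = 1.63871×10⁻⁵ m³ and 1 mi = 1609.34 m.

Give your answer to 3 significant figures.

66.2 ft/s → 20.1778 m/s
d = v × t = 20.1778 × 17900 = 361183 m
1100 mi/bbl → 1.11347×10⁷ m/m³
V = d / (distance per unit fuel) = 361183 / 1.11347×10⁷ = 0.0324376 m³
In in³: 0.0324376 / 1.63871×10⁻⁵ = 1979.46 in³

1980 in³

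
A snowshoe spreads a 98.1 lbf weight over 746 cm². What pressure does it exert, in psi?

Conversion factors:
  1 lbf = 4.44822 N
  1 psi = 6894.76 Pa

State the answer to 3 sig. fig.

98.1 lbf × 4.44822 → 436.37 N
746 cm² × 0.0001 → 0.0746 m²
P = F / A = 436.37 N / 0.0746 m² = 5849.46 Pa
5849.46 Pa ÷ (6894.76 Pa/psi) = 0.848392 psi

0.848 psi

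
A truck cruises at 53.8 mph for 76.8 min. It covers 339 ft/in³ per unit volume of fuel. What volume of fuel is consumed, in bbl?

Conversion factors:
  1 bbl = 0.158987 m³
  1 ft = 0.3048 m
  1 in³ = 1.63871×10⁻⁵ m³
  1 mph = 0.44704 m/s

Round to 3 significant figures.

0.111 bbl

53.8 mph → 24.0508 m/s
76.8 min → 4608 s
d = v × t = 24.0508 × 4608 = 110826 m
339 ft/in³ → 6.3054×10⁶ m/m³
V = d / (distance per unit fuel) = 110826 / 6.3054×10⁶ = 0.0175764 m³
In bbl: 0.0175764 / 0.158987 = 0.110552 bbl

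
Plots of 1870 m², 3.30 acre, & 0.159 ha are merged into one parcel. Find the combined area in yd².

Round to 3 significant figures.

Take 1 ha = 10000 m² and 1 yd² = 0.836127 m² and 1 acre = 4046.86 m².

1870 m² (already m²)
3.30 acre × 4046.86 = 13354.6 m²
0.159 ha × 10000 = 1590 m²
Combined: 1870 + 13354.6 + 1590 = 16814.6 m²
In yd²: 16814.6 / 0.836127 = 20110.1 yd²

2.01×10⁴ yd²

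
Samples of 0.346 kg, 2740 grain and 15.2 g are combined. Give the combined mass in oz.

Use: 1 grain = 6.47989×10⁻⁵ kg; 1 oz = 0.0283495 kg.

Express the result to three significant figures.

0.346 kg (already kg)
2740 grain × 6.47989×10⁻⁵ → 0.177549 kg
15.2 g × 0.001 → 0.0152 kg
Total: 0.346 + 0.177549 + 0.0152 = 0.538749 kg
In oz: 0.538749 / 0.0283495 = 19.0038 oz

19.0 oz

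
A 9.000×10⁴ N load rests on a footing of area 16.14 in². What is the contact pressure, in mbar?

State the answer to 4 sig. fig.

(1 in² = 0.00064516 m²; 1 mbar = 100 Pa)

8.643×10⁴ mbar

16.14 in² × 0.00064516 = 0.0104129 m²
P = F / A = 90000 N / 0.0104129 m² = 8.64313×10⁶ Pa
8.64313×10⁶ Pa ÷ (100 Pa/mbar) = 86431.3 mbar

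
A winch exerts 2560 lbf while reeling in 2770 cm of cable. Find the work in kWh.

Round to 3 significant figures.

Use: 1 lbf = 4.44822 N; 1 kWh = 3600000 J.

0.0876 kWh

2560 lbf × 4.44822 → 11387.4 N
2770 cm × 0.01 → 27.7 m
W = F × d = 11387.4 N × 27.7 m = 315431 J
315431 J ÷ (3600000 J/kWh) = 0.0876197 kWh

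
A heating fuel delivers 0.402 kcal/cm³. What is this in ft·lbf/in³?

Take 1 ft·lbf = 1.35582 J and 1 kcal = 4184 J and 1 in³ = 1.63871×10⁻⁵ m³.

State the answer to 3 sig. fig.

0.402 kcal/cm³ × 4184 J/kcal ÷ 10⁻⁶ m³/cm³ = 1.68197×10⁹ J/m³
1.68197×10⁹ J/m³ ÷ 1.35582 J/ft·lbf × 1.63871×10⁻⁵ m³/in³ = 20329.1 ft·lbf/in³

2.03×10⁴ ft·lbf/in³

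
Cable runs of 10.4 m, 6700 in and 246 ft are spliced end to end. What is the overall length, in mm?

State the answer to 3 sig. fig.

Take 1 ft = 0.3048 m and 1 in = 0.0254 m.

10.4 m (already m)
6700 in × 0.0254 → 170.18 m
246 ft × 0.3048 → 74.9808 m
Combined: 10.4 + 170.18 + 74.9808 = 255.561 m
In mm: 255.561 / 0.001 = 255561 mm

2.56×10⁵ mm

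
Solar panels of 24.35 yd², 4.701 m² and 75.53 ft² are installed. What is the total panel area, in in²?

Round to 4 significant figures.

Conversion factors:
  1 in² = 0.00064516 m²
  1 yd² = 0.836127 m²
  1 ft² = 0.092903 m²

24.35 yd² × 0.836127 → 20.3597 m²
4.701 m² (already m²)
75.53 ft² × 0.092903 → 7.01696 m²
Total: 20.3597 + 4.701 + 7.01696 = 32.0777 m²
In in²: 32.0777 / 0.00064516 = 49720.5 in²

4.972×10⁴ in²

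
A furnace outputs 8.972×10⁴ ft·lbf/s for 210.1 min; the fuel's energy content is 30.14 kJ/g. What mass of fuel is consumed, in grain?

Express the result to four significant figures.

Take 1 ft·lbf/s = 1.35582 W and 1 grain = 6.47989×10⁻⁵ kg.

8.972×10⁴ ft·lbf/s → 121644 W
210.1 min → 12606 s
E = P × t = 121644 × 12606 = 1.53344×10⁹ J
30.14 kJ/g → 3.014×10⁷ J/kg
m = E / e_s = 1.53344×10⁹ / 3.014×10⁷ = 50.8772 kg
In grain: 50.8772 / 6.47989×10⁻⁵ = 785155 grain

7.852×10⁵ grain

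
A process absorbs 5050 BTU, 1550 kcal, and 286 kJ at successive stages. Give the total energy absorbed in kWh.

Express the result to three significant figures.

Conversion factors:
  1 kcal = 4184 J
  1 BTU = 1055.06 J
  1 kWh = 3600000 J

3.36 kWh

5050 BTU × 1055.06 = 5.32805×10⁶ J
1550 kcal × 4184 = 6.4852×10⁶ J
286 kJ × 1000 = 286000 J
Combined: 5.32805×10⁶ + 6.4852×10⁶ + 286000 = 1.20992×10⁷ J
In kWh: 1.20992×10⁷ / 3600000 = 3.36089 kWh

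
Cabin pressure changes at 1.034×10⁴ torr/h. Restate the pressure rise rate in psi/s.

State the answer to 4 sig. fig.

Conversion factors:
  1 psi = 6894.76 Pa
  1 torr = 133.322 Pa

0.05554 psi/s

1.034×10⁴ torr/h × 133.322 Pa/torr ÷ 3600 s/h = 382.93 Pa/s
382.93 Pa/s ÷ 6894.76 Pa/psi = 0.0555393 psi/s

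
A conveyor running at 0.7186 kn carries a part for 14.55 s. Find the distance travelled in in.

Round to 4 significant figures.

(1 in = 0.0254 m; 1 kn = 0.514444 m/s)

0.7186 kn × 0.514444 = 0.369679 m/s
d = v × t = 0.369679 m/s × 14.55 s = 5.37883 m
5.37883 m ÷ (0.0254 m/in) = 211.765 in

211.8 in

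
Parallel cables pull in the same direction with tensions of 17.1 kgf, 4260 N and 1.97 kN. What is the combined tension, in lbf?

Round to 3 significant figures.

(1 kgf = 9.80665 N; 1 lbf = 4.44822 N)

17.1 kgf × 9.80665 = 167.694 N
4260 N (already N)
1.97 kN × 1000 = 1970 N
Combined: 167.694 + 4260 + 1970 = 6397.69 N
In lbf: 6397.69 / 4.44822 = 1438.26 lbf

1440 lbf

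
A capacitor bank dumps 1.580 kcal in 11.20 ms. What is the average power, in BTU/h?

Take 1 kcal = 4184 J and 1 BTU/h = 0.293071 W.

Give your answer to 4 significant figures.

2.014×10⁶ BTU/h

1.580 kcal × 4184 → 6610.72 J
11.20 ms × 0.001 → 0.0112 s
P = E / t = 6610.72 J / 0.0112 s = 590243 W
590243 W ÷ (0.293071 W/BTU/h) = 2.01399×10⁶ BTU/h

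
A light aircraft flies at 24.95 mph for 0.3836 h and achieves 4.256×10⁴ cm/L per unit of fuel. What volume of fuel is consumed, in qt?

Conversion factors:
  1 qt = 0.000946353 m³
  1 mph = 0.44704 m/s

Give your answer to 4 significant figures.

38.24 qt

24.95 mph → 11.1536 m/s
0.3836 h → 1380.96 s
d = v × t = 11.1536 × 1380.96 = 15402.7 m
4.256×10⁴ cm/L → 425600 m/m³
V = d / (distance per unit fuel) = 15402.7 / 425600 = 0.0361906 m³
In qt: 0.0361906 / 0.000946353 = 38.2422 qt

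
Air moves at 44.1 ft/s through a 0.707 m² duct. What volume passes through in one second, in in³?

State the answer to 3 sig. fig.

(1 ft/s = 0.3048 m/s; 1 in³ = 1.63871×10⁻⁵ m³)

44.1 ft/s × 0.3048 = 13.4417 m/s
V = v × A × t = 13.4417 m/s × 0.707 m² × 1 s = 9.50328 m³
9.50328 m³ ÷ (1.63871×10⁻⁵ m³/in³) = 579924 in³

5.80×10⁵ in³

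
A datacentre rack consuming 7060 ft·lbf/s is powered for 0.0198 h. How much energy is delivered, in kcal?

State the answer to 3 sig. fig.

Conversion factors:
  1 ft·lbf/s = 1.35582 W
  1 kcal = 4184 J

163 kcal

7060 ft·lbf/s × 1.35582 → 9572.09 W
0.0198 h × 3600 → 71.28 s
E = P × t = 9572.09 W × 71.28 s = 682299 J
682299 J ÷ (4184 J/kcal) = 163.073 kcal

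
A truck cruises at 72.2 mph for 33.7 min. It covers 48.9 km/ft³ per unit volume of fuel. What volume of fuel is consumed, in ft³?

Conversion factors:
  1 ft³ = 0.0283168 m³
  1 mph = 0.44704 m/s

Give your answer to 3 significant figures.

72.2 mph → 32.2763 m/s
33.7 min → 2022 s
d = v × t = 32.2763 × 2022 = 65262.7 m
48.9 km/ft³ → 1.72689×10⁶ m/m³
V = d / (distance per unit fuel) = 65262.7 / 1.72689×10⁶ = 0.037792 m³
In ft³: 0.037792 / 0.0283168 = 1.33461 ft³

1.33 ft³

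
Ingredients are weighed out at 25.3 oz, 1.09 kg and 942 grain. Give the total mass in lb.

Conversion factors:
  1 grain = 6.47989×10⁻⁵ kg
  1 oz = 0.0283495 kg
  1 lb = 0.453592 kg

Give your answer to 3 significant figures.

25.3 oz × 0.0283495 → 0.717242 kg
1.09 kg (already kg)
942 grain × 6.47989×10⁻⁵ → 0.0610406 kg
Total: 0.717242 + 1.09 + 0.0610406 = 1.86828 kg
In lb: 1.86828 / 0.453592 = 4.11886 lb

4.12 lb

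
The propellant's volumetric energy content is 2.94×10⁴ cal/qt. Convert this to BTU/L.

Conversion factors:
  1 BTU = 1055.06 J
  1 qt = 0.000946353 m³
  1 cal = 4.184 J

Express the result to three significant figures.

2.94×10⁴ cal/qt × 4.184 J/cal ÷ 0.000946353 m³/qt = 1.29983×10⁸ J/m³
1.29983×10⁸ J/m³ ÷ 1055.06 J/BTU × 0.001 m³/L = 123.2 BTU/L

123 BTU/L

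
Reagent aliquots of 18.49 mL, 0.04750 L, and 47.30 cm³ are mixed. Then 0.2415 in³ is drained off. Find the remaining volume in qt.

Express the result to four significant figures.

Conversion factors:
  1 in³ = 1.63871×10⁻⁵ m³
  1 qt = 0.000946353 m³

0.1155 qt

18.49 mL × 10⁻⁶ = 1.849×10⁻⁵ m³
0.04750 L × 0.001 = 4.75×10⁻⁵ m³
47.30 cm³ × 10⁻⁶ = 4.73×10⁻⁵ m³
0.2415 in³ × 1.63871×10⁻⁵ = 3.95748×10⁻⁶ m³
Net: 1.849×10⁻⁵ + 4.75×10⁻⁵ + 4.73×10⁻⁵ − 3.95748×10⁻⁶ = 1.09333×10⁻⁴ m³
In qt: 1.09333×10⁻⁴ / 0.000946353 = 0.115531 qt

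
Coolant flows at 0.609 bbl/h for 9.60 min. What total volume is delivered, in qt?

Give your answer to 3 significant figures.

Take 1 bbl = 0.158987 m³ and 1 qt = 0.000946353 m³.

16.4 qt

0.609 bbl/h → 2.68953×10⁻⁵ m³/s
9.60 min → 576 s
V = Q × t = 2.68953×10⁻⁵ × 576 = 0.0154917 m³
In qt: 0.0154917 / 0.000946353 = 16.3699 qt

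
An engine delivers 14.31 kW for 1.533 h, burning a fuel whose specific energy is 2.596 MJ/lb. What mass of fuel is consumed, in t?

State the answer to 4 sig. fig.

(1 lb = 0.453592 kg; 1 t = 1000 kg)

14.31 kW → 14310 W
1.533 h → 5518.8 s
E = P × t = 14310 × 5518.8 = 7.8974×10⁷ J
2.596 MJ/lb → 5.7232×10⁶ J/kg
m = E / e_s = 7.8974×10⁷ / 5.7232×10⁶ = 13.7989 kg
In t: 13.7989 / 1000 = 0.0137989 t

0.01380 t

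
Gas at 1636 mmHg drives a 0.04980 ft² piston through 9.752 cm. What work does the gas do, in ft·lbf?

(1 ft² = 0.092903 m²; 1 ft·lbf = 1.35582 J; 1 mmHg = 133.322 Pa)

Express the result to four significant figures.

72.58 ft·lbf

1636 mmHg → 218115 Pa
0.04980 ft² → 0.00462657 m²
F = P × A = 218115 × 0.00462657 = 1009.12 N
9.752 cm → 0.09752 m
W = F × d = 1009.12 × 0.09752 = 98.4094 J
In ft·lbf: 98.4094 / 1.35582 = 72.5829 ft·lbf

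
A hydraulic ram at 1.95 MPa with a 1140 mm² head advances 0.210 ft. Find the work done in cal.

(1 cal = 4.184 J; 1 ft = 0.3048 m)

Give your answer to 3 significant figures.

1.95 MPa → 1.95×10⁶ Pa
1140 mm² → 0.00114 m²
F = P × A = 1.95×10⁶ × 0.00114 = 2223 N
0.210 ft → 0.064008 m
W = F × d = 2223 × 0.064008 = 142.29 J
In cal: 142.29 / 4.184 = 34.0081 cal

34.0 cal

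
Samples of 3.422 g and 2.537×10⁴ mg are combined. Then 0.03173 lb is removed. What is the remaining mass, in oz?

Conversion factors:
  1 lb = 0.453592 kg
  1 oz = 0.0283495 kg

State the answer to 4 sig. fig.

0.5079 oz

3.422 g × 0.001 = 0.003422 kg
2.537×10⁴ mg × 10⁻⁶ = 0.02537 kg
0.03173 lb × 0.453592 = 0.0143925 kg
Sum: 0.003422 + 0.02537 − 0.0143925 = 0.0143995 kg
In oz: 0.0143995 / 0.0283495 = 0.507928 oz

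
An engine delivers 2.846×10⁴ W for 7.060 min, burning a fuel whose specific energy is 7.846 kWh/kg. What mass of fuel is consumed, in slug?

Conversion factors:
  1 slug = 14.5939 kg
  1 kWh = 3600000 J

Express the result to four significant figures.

0.02925 slug

7.060 min → 423.6 s
E = P × t = 28460 × 423.6 = 1.20557×10⁷ J
7.846 kWh/kg → 2.82456×10⁷ J/kg
m = E / e_s = 1.20557×10⁷ / 2.82456×10⁷ = 0.426817 kg
In slug: 0.426817 / 14.5939 = 0.0292463 slug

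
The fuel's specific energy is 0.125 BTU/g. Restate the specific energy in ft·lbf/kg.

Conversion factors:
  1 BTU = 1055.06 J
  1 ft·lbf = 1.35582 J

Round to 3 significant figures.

0.125 BTU/g × 1055.06 J/BTU ÷ 0.001 kg/g = 131882 J/kg
131882 J/kg ÷ 1.35582 J/ft·lbf = 97271 ft·lbf/kg

9.73×10⁴ ft·lbf/kg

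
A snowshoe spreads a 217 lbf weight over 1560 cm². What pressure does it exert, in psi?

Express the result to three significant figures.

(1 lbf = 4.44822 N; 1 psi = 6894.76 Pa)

0.897 psi

217 lbf × 4.44822 = 965.264 N
1560 cm² × 0.0001 = 0.156 m²
P = F / A = 965.264 N / 0.156 m² = 6187.59 Pa
6187.59 Pa ÷ (6894.76 Pa/psi) = 0.897434 psi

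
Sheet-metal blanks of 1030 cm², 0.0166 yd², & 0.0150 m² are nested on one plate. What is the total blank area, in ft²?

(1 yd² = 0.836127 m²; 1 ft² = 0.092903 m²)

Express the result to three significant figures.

1.42 ft²

1030 cm² × 0.0001 → 0.103 m²
0.0166 yd² × 0.836127 → 0.0138797 m²
0.0150 m² (already m²)
Sum: 0.103 + 0.0138797 + 0.015 = 0.13188 m²
In ft²: 0.13188 / 0.092903 = 1.41955 ft²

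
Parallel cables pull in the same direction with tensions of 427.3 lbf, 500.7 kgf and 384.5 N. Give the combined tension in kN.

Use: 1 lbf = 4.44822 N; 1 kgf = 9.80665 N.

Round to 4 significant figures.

7.195 kN

427.3 lbf × 4.44822 = 1900.72 N
500.7 kgf × 9.80665 = 4910.19 N
384.5 N (already N)
Total: 1900.72 + 4910.19 + 384.5 = 7195.41 N
In kN: 7195.41 / 1000 = 7.19541 kN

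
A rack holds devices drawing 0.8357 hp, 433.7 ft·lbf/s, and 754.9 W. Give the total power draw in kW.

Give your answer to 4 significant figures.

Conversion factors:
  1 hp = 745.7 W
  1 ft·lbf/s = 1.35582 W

1.966 kW

0.8357 hp × 745.7 = 623.181 W
433.7 ft·lbf/s × 1.35582 = 588.019 W
754.9 W (already W)
Total: 623.181 + 588.019 + 754.9 = 1966.1 W
In kW: 1966.1 / 1000 = 1.9661 kW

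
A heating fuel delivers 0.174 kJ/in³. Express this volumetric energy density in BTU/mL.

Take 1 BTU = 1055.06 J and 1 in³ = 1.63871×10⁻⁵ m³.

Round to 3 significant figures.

0.0101 BTU/mL

0.174 kJ/in³ × 1000 J/kJ ÷ 1.63871×10⁻⁵ m³/in³ = 1.06181×10⁷ J/m³
1.06181×10⁷ J/m³ ÷ 1055.06 J/BTU × 10⁻⁶ m³/mL = 0.010064 BTU/mL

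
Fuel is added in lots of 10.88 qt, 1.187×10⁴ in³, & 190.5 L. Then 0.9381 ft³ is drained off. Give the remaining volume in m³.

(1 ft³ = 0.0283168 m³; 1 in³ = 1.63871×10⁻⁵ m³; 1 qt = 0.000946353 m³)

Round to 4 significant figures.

0.3687 m³

10.88 qt × 0.000946353 = 0.0102963 m³
1.187×10⁴ in³ × 1.63871×10⁻⁵ = 0.194515 m³
190.5 L × 0.001 = 0.1905 m³
0.9381 ft³ × 0.0283168 = 0.026564 m³
Result: 0.0102963 + 0.194515 + 0.1905 − 0.026564 = 0.368747 m³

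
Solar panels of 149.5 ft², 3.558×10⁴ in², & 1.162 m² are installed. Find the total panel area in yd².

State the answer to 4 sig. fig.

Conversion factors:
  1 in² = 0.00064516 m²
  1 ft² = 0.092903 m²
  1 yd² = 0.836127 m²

45.45 yd²

149.5 ft² × 0.092903 → 13.889 m²
3.558×10⁴ in² × 0.00064516 → 22.9548 m²
1.162 m² (already m²)
Sum: 13.889 + 22.9548 + 1.162 = 38.0058 m²
In yd²: 38.0058 / 0.836127 = 45.4546 yd²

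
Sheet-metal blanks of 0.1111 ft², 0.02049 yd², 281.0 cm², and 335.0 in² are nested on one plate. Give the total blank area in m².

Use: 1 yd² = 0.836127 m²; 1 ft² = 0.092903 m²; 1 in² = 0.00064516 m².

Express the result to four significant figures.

0.1111 ft² × 0.092903 = 0.0103215 m²
0.02049 yd² × 0.836127 = 0.0171322 m²
281.0 cm² × 0.0001 = 0.0281 m²
335.0 in² × 0.00064516 = 0.216129 m²
Combined: 0.0103215 + 0.0171322 + 0.0281 + 0.216129 = 0.271683 m²

0.2717 m²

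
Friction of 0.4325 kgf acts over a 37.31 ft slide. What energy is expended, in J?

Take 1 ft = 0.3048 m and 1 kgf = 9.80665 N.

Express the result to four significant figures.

0.4325 kgf × 9.80665 → 4.24138 N
37.31 ft × 0.3048 → 11.3721 m
W = F × d = 4.24138 N × 11.3721 m = 48.2334 J

48.23 J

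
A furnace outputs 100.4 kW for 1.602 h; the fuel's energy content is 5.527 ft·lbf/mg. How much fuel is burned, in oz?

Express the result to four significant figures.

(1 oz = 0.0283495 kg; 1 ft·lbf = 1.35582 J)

2726 oz

100.4 kW → 100400 W
1.602 h → 5767.2 s
E = P × t = 100400 × 5767.2 = 5.79027×10⁸ J
5.527 ft·lbf/mg → 7.49362×10⁶ J/kg
m = E / e_s = 5.79027×10⁸ / 7.49362×10⁶ = 77.2693 kg
In oz: 77.2693 / 0.0283495 = 2725.6 oz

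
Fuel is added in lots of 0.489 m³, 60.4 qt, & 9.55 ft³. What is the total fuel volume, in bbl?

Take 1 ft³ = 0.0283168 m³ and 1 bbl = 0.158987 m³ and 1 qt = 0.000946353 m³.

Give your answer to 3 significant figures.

5.14 bbl

0.489 m³ (already m³)
60.4 qt × 0.000946353 = 0.0571597 m³
9.55 ft³ × 0.0283168 = 0.270425 m³
Sum: 0.489 + 0.0571597 + 0.270425 = 0.816585 m³
In bbl: 0.816585 / 0.158987 = 5.13617 bbl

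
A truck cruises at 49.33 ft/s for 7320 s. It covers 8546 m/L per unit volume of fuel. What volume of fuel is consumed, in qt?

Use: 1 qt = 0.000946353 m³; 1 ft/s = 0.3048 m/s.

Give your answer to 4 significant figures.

49.33 ft/s → 15.0358 m/s
d = v × t = 15.0358 × 7320 = 110062 m
8546 m/L → 8.546×10⁶ m/m³
V = d / (distance per unit fuel) = 110062 / 8.546×10⁶ = 0.0128788 m³
In qt: 0.0128788 / 0.000946353 = 13.6089 qt

13.61 qt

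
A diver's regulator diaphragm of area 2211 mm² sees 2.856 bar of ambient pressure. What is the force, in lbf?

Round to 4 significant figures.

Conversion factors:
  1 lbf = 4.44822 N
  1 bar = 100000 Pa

142.0 lbf

2.856 bar × 100000 → 285600 Pa
2211 mm² × 10⁻⁶ → 0.002211 m²
F = P × A = 285600 Pa × 0.002211 m² = 631.462 N
631.462 N ÷ (4.44822 N/lbf) = 141.958 lbf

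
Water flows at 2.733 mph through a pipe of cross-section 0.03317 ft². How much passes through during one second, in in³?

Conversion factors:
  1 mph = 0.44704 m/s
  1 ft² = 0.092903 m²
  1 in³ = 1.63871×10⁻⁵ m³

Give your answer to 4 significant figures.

229.8 in³

2.733 mph × 0.44704 = 1.22176 m/s
0.03317 ft² × 0.092903 = 0.00308159 m²
V = v × A × t = 1.22176 m/s × 0.00308159 m² × 1 s = 0.00376496 m³
0.00376496 m³ ÷ (1.63871×10⁻⁵ m³/in³) = 229.751 in³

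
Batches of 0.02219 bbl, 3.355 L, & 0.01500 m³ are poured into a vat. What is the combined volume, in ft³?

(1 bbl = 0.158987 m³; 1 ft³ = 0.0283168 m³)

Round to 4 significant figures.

0.7728 ft³

0.02219 bbl × 0.158987 = 0.00352792 m³
3.355 L × 0.001 = 0.003355 m³
0.01500 m³ (already m³)
Total: 0.00352792 + 0.003355 + 0.015 = 0.0218829 m³
In ft³: 0.0218829 / 0.0283168 = 0.772789 ft³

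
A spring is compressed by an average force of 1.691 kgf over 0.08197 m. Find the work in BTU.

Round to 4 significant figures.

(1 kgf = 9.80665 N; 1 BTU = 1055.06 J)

0.001288 BTU

1.691 kgf × 9.80665 → 16.583 N
W = F × d = 16.583 N × 0.08197 m = 1.35931 J
1.35931 J ÷ (1055.06 J/BTU) = 0.00128837 BTU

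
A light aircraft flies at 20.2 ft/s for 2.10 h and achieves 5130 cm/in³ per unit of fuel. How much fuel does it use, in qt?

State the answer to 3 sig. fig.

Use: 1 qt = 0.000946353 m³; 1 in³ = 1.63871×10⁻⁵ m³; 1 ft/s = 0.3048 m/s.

15.7 qt

20.2 ft/s → 6.15696 m/s
2.10 h → 7560 s
d = v × t = 6.15696 × 7560 = 46546.6 m
5130 cm/in³ → 3.13051×10⁶ m/m³
V = d / (distance per unit fuel) = 46546.6 / 3.13051×10⁶ = 0.0148687 m³
In qt: 0.0148687 / 0.000946353 = 15.7116 qt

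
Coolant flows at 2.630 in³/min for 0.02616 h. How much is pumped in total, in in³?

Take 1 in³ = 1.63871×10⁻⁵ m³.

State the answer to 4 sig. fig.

2.630 in³/min → 7.18301×10⁻⁷ m³/s
0.02616 h → 94.176 s
V = Q × t = 7.18301×10⁻⁷ × 94.176 = 6.76467×10⁻⁵ m³
In in³: 6.76467×10⁻⁵ / 1.63871×10⁻⁵ = 4.12805 in³

4.128 in³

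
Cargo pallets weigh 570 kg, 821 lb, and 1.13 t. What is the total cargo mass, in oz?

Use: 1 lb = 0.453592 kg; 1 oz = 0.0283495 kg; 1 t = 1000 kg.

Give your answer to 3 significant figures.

570 kg (already kg)
821 lb × 0.453592 = 372.399 kg
1.13 t × 1000 = 1130 kg
Total: 570 + 372.399 + 1130 = 2072.4 kg
In oz: 2072.4 / 0.0283495 = 73101.8 oz

7.31×10⁴ oz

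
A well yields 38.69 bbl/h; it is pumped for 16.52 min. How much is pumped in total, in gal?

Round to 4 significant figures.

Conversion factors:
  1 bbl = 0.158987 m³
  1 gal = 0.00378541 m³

38.69 bbl/h → 0.00170867 m³/s
16.52 min → 991.2 s
V = Q × t = 0.00170867 × 991.2 = 1.69363 m³
In gal: 1.69363 / 0.00378541 = 447.41 gal

447.4 gal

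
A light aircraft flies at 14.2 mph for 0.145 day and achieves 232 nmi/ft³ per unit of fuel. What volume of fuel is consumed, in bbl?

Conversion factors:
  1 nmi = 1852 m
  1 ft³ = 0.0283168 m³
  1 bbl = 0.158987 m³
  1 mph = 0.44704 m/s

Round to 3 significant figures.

14.2 mph → 6.34797 m/s
0.145 day → 12528 s
d = v × t = 6.34797 × 12528 = 79527.4 m
232 nmi/ft³ → 1.51735×10⁷ m/m³
V = d / (distance per unit fuel) = 79527.4 / 1.51735×10⁷ = 0.0052412 m³
In bbl: 0.0052412 / 0.158987 = 0.0329662 bbl

0.0330 bbl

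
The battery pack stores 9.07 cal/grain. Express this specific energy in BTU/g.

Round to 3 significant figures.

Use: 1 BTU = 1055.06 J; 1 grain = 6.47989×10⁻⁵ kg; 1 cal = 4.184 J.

9.07 cal/grain × 4.184 J/cal ÷ 6.47989×10⁻⁵ kg/grain = 585641 J/kg
585641 J/kg ÷ 1055.06 J/BTU × 0.001 kg/g = 0.555078 BTU/g

0.555 BTU/g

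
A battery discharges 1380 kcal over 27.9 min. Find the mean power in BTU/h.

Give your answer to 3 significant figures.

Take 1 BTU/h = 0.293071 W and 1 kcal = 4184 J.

1380 kcal × 4184 = 5.77392×10⁶ J
27.9 min × 60 = 1674 s
P = E / t = 5.77392×10⁶ J / 1674 s = 3449.18 W
3449.18 W ÷ (0.293071 W/BTU/h) = 11769.1 BTU/h

1.18×10⁴ BTU/h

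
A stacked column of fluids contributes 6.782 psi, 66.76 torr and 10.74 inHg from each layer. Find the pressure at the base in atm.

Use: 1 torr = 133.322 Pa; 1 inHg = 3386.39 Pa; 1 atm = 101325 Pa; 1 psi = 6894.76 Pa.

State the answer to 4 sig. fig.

0.9083 atm

6.782 psi × 6894.76 = 46760.3 Pa
66.76 torr × 133.322 = 8900.58 Pa
10.74 inHg × 3386.39 = 36369.8 Pa
Sum: 46760.3 + 8900.58 + 36369.8 = 92030.7 Pa
In atm: 92030.7 / 101325 = 0.908272 atm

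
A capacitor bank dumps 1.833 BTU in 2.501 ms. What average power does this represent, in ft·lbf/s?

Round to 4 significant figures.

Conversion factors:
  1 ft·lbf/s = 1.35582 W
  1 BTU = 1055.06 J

5.703×10⁵ ft·lbf/s

1.833 BTU × 1055.06 = 1933.92 J
2.501 ms × 0.001 = 0.002501 s
P = E / t = 1933.92 J / 0.002501 s = 773259 W
773259 W ÷ (1.35582 W/ft·lbf/s) = 570326 ft·lbf/s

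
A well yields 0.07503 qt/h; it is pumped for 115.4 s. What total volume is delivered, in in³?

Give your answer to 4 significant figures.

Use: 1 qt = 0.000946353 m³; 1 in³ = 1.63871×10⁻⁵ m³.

0.07503 qt/h → 1.97236×10⁻⁸ m³/s
V = Q × t = 1.97236×10⁻⁸ × 115.4 = 2.2761×10⁻⁶ m³
In in³: 2.2761×10⁻⁶ / 1.63871×10⁻⁵ = 0.138896 in³

0.1389 in³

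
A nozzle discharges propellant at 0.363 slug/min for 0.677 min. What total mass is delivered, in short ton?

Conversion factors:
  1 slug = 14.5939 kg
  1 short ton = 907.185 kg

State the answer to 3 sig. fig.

0.363 slug/min → 0.0882931 kg/s
0.677 min → 40.62 s
m = ṁ × t = 0.0882931 × 40.62 = 3.58647 kg
In short ton: 3.58647 / 907.185 = 0.00395341 short ton

0.00395 short ton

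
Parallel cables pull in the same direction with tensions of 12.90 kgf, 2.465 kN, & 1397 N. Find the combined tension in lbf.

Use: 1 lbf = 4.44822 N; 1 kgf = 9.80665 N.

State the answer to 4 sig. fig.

896.7 lbf

12.90 kgf × 9.80665 = 126.506 N
2.465 kN × 1000 = 2465 N
1397 N (already N)
Total: 126.506 + 2465 + 1397 = 3988.51 N
In lbf: 3988.51 / 4.44822 = 896.653 lbf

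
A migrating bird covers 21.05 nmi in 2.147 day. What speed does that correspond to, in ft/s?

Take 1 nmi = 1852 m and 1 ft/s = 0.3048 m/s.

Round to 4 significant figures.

21.05 nmi × 1852 = 38984.6 m
2.147 day × 86400 = 185501 s
v = d / t = 38984.6 m / 185501 s = 0.210158 m/s
0.210158 m/s ÷ (0.3048 m/s/ft/s) = 0.689495 ft/s

0.6895 ft/s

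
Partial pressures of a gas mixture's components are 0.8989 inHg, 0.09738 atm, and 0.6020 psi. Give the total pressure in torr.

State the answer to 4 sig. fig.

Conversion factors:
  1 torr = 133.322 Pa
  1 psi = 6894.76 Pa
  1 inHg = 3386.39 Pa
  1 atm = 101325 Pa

0.8989 inHg × 3386.39 = 3044.03 Pa
0.09738 atm × 101325 = 9867.03 Pa
0.6020 psi × 6894.76 = 4150.65 Pa
Total: 3044.03 + 9867.03 + 4150.65 = 17061.7 Pa
In torr: 17061.7 / 133.322 = 127.974 torr

128.0 torr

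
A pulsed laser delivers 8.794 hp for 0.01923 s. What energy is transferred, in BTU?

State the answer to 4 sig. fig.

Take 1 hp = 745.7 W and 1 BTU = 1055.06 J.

0.1195 BTU

8.794 hp × 745.7 → 6557.69 W
E = P × t = 6557.69 W × 0.01923 s = 126.104 J
126.104 J ÷ (1055.06 J/BTU) = 0.119523 BTU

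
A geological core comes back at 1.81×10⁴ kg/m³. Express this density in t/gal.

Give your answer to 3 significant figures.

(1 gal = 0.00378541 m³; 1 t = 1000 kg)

0.0685 t/gal

1.81×10⁴ kg/m³ is already 18100 kg/m³
18100 kg/m³ ÷ 1000 kg/t × 0.00378541 m³/gal = 0.0685159 t/gal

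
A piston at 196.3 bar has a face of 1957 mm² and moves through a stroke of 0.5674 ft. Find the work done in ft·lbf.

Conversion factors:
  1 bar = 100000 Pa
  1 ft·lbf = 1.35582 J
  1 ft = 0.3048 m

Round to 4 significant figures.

4900 ft·lbf

196.3 bar → 1.963×10⁷ Pa
1957 mm² → 0.001957 m²
F = P × A = 1.963×10⁷ × 0.001957 = 38415.9 N
0.5674 ft → 0.172944 m
W = F × d = 38415.9 × 0.172944 = 6643.8 J
In ft·lbf: 6643.8 / 1.35582 = 4900.21 ft·lbf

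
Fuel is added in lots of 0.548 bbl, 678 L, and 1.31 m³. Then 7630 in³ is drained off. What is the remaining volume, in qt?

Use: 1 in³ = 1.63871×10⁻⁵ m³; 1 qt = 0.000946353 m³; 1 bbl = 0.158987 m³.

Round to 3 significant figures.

0.548 bbl × 0.158987 = 0.0871249 m³
678 L × 0.001 = 0.678 m³
1.31 m³ (already m³)
7630 in³ × 1.63871×10⁻⁵ = 0.125034 m³
Net: 0.0871249 + 0.678 + 1.31 − 0.125034 = 1.95009 m³
In qt: 1.95009 / 0.000946353 = 2060.64 qt

2060 qt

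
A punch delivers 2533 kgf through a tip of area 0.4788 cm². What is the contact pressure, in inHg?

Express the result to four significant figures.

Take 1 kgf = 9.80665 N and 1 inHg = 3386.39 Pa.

2533 kgf × 9.80665 → 24840.2 N
0.4788 cm² × 0.0001 → 4.788×10⁻⁵ m²
P = F / A = 24840.2 N / 4.788×10⁻⁵ m² = 5.18801×10⁸ Pa
5.18801×10⁸ Pa ÷ (3386.39 Pa/inHg) = 153202 inHg

1.532×10⁵ inHg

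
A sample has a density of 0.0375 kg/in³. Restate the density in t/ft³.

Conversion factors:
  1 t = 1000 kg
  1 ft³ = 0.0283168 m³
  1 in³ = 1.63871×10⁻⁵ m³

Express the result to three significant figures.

0.0375 kg/in³ ÷ 1.63871×10⁻⁵ m³/in³ = 2288.39 kg/m³
2288.39 kg/m³ ÷ 1000 kg/t × 0.0283168 m³/ft³ = 0.0647999 t/ft³

0.0648 t/ft³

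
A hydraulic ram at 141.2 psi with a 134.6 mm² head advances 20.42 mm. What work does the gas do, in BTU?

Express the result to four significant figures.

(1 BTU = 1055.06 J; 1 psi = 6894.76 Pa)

141.2 psi → 973540 Pa
134.6 mm² → 1.346×10⁻⁴ m²
F = P × A = 973540 × 1.346×10⁻⁴ = 131.038 N
20.42 mm → 0.02042 m
W = F × d = 131.038 × 0.02042 = 2.6758 J
In BTU: 2.6758 / 1055.06 = 0.00253616 BTU

0.002536 BTU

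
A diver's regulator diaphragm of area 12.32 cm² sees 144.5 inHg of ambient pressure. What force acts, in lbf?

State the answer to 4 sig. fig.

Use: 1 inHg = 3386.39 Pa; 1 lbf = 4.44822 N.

135.5 lbf

144.5 inHg × 3386.39 → 489333 Pa
12.32 cm² × 0.0001 → 0.001232 m²
F = P × A = 489333 Pa × 0.001232 m² = 602.858 N
602.858 N ÷ (4.44822 N/lbf) = 135.528 lbf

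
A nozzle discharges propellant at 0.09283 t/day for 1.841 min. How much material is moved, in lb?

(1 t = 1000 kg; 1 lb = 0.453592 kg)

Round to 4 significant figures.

0.09283 t/day → 0.00107442 kg/s
1.841 min → 110.46 s
m = ṁ × t = 0.00107442 × 110.46 = 0.11868 kg
In lb: 0.11868 / 0.453592 = 0.261645 lb

0.2616 lb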